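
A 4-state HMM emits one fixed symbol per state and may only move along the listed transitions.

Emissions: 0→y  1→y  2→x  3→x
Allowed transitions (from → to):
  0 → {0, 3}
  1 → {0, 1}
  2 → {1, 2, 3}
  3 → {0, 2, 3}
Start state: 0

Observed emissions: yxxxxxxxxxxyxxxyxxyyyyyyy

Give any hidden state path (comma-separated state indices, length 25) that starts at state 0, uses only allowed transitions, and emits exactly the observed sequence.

0,3,3,2,2,3,2,2,2,2,3,0,3,2,3,0,3,3,0,0,0,0,0,0,0

  pos 0: y in {0,1}, choose 0; start
  pos 1: x in {2,3}, choose 3; 0->3 ok
  pos 2: x in {2,3}, choose 3; 3->3 ok
  pos 3: x in {2,3}, choose 2; 3->2 ok
  pos 4: x in {2,3}, choose 2; 2->2 ok
  pos 5: x in {2,3}, choose 3; 2->3 ok
  pos 6: x in {2,3}, choose 2; 3->2 ok
  pos 7: x in {2,3}, choose 2; 2->2 ok
  pos 8: x in {2,3}, choose 2; 2->2 ok
  pos 9: x in {2,3}, choose 2; 2->2 ok
  pos 10: x in {2,3}, choose 3; 2->3 ok
  pos 11: y in {0,1}, choose 0; 3->0 ok
  pos 12: x in {2,3}, choose 3; 0->3 ok
  pos 13: x in {2,3}, choose 2; 3->2 ok
  pos 14: x in {2,3}, choose 3; 2->3 ok
  pos 15: y in {0,1}, choose 0; 3->0 ok
  pos 16: x in {2,3}, choose 3; 0->3 ok
  pos 17: x in {2,3}, choose 3; 3->3 ok
  pos 18: y in {0,1}, choose 0; 3->0 ok
  pos 19: y in {0,1}, choose 0; 0->0 ok
  pos 20: y in {0,1}, choose 0; 0->0 ok
  pos 21: y in {0,1}, choose 0; 0->0 ok
  pos 22: y in {0,1}, choose 0; 0->0 ok
  pos 23: y in {0,1}, choose 0; 0->0 ok
  pos 24: y in {0,1}, choose 0; 0->0 ok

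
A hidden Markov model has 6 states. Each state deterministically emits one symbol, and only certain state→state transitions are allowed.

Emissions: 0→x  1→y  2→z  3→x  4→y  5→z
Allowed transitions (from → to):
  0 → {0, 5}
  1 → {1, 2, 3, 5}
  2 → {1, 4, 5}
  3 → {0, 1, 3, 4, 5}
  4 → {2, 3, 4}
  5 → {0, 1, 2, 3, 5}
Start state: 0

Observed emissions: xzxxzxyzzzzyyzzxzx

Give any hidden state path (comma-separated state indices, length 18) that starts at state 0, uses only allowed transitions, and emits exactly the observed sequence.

0,5,3,0,5,3,1,2,5,2,5,1,1,2,5,0,5,3

  t0 'x' -> {0,3}, take 0 (start)
  t1 'z' -> {2,5}, take 5 (0->5 ok)
  t2 'x' -> {0,3}, take 3 (5->3 ok)
  t3 'x' -> {0,3}, take 0 (3->0 ok)
  t4 'z' -> {2,5}, take 5 (0->5 ok)
  t5 'x' -> {0,3}, take 3 (5->3 ok)
  t6 'y' -> {1,4}, take 1 (3->1 ok)
  t7 'z' -> {2,5}, take 2 (1->2 ok)
  t8 'z' -> {2,5}, take 5 (2->5 ok)
  t9 'z' -> {2,5}, take 2 (5->2 ok)
  t10 'z' -> {2,5}, take 5 (2->5 ok)
  t11 'y' -> {1,4}, take 1 (5->1 ok)
  t12 'y' -> {1,4}, take 1 (1->1 ok)
  t13 'z' -> {2,5}, take 2 (1->2 ok)
  t14 'z' -> {2,5}, take 5 (2->5 ok)
  t15 'x' -> {0,3}, take 0 (5->0 ok)
  t16 'z' -> {2,5}, take 5 (0->5 ok)
  t17 'x' -> {0,3}, take 3 (5->3 ok)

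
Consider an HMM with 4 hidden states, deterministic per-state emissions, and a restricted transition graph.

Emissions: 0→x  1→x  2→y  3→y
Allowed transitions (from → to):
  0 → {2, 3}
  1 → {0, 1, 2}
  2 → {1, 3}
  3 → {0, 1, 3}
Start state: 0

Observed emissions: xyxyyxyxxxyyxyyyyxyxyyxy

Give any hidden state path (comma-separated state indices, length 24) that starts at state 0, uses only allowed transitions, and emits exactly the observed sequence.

0,2,1,2,3,0,3,1,1,0,2,3,0,3,3,3,3,0,3,0,3,3,0,3

  pos 0: x in {0,1}, choose 0; start
  pos 1: y in {2,3}, choose 2; 0->2 ok
  pos 2: x in {0,1}, choose 1; 2->1 ok
  pos 3: y in {2,3}, choose 2; 1->2 ok
  pos 4: y in {2,3}, choose 3; 2->3 ok
  pos 5: x in {0,1}, choose 0; 3->0 ok
  pos 6: y in {2,3}, choose 3; 0->3 ok
  pos 7: x in {0,1}, choose 1; 3->1 ok
  pos 8: x in {0,1}, choose 1; 1->1 ok
  pos 9: x in {0,1}, choose 0; 1->0 ok
  pos 10: y in {2,3}, choose 2; 0->2 ok
  pos 11: y in {2,3}, choose 3; 2->3 ok
  pos 12: x in {0,1}, choose 0; 3->0 ok
  pos 13: y in {2,3}, choose 3; 0->3 ok
  pos 14: y in {2,3}, choose 3; 3->3 ok
  pos 15: y in {2,3}, choose 3; 3->3 ok
  pos 16: y in {2,3}, choose 3; 3->3 ok
  pos 17: x in {0,1}, choose 0; 3->0 ok
  pos 18: y in {2,3}, choose 3; 0->3 ok
  pos 19: x in {0,1}, choose 0; 3->0 ok
  pos 20: y in {2,3}, choose 3; 0->3 ok
  pos 21: y in {2,3}, choose 3; 3->3 ok
  pos 22: x in {0,1}, choose 0; 3->0 ok
  pos 23: y in {2,3}, choose 3; 0->3 ok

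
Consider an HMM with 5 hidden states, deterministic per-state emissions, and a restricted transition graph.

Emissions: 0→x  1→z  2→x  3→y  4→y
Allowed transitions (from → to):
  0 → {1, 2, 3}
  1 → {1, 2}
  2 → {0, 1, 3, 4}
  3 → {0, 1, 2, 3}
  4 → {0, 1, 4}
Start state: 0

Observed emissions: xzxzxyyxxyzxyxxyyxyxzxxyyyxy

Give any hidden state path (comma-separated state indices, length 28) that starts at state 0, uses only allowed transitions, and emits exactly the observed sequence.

  pos 0: x in {0,2}, choose 0; start
  pos 1: z in {1}, choose 1; 0->1 ok
  pos 2: x in {0,2}, choose 2; 1->2 ok
  pos 3: z in {1}, choose 1; 2->1 ok
  pos 4: x in {0,2}, choose 2; 1->2 ok
  pos 5: y in {3,4}, choose 3; 2->3 ok
  pos 6: y in {3,4}, choose 3; 3->3 ok
  pos 7: x in {0,2}, choose 0; 3->0 ok
  pos 8: x in {0,2}, choose 2; 0->2 ok
  pos 9: y in {3,4}, choose 4; 2->4 ok
  pos 10: z in {1}, choose 1; 4->1 ok
  pos 11: x in {0,2}, choose 2; 1->2 ok
  pos 12: y in {3,4}, choose 4; 2->4 ok
  pos 13: x in {0,2}, choose 0; 4->0 ok
  pos 14: x in {0,2}, choose 2; 0->2 ok
  pos 15: y in {3,4}, choose 3; 2->3 ok
  pos 16: y in {3,4}, choose 3; 3->3 ok
  pos 17: x in {0,2}, choose 2; 3->2 ok
  pos 18: y in {3,4}, choose 3; 2->3 ok
  pos 19: x in {0,2}, choose 0; 3->0 ok
  pos 20: z in {1}, choose 1; 0->1 ok
  pos 21: x in {0,2}, choose 2; 1->2 ok
  pos 22: x in {0,2}, choose 0; 2->0 ok
  pos 23: y in {3,4}, choose 3; 0->3 ok
  pos 24: y in {3,4}, choose 3; 3->3 ok
  pos 25: y in {3,4}, choose 3; 3->3 ok
  pos 26: x in {0,2}, choose 2; 3->2 ok
  pos 27: y in {3,4}, choose 4; 2->4 ok

0,1,2,1,2,3,3,0,2,4,1,2,4,0,2,3,3,2,3,0,1,2,0,3,3,3,2,4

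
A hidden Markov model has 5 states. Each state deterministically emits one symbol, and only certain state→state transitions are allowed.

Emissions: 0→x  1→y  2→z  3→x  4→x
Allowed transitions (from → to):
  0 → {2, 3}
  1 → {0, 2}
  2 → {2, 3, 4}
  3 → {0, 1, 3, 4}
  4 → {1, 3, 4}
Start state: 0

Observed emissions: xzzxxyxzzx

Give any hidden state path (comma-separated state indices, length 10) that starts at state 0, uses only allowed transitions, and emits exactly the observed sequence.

  t0 'x' -> {0,3,4}, take 0 (start)
  t1 'z' -> {2}, take 2 (0->2 ok)
  t2 'z' -> {2}, take 2 (2->2 ok)
  t3 'x' -> {0,3,4}, take 4 (2->4 ok)
  t4 'x' -> {0,3,4}, take 3 (4->3 ok)
  t5 'y' -> {1}, take 1 (3->1 ok)
  t6 'x' -> {0,3,4}, take 0 (1->0 ok)
  t7 'z' -> {2}, take 2 (0->2 ok)
  t8 'z' -> {2}, take 2 (2->2 ok)
  t9 'x' -> {0,3,4}, take 3 (2->3 ok)

0,2,2,4,3,1,0,2,2,3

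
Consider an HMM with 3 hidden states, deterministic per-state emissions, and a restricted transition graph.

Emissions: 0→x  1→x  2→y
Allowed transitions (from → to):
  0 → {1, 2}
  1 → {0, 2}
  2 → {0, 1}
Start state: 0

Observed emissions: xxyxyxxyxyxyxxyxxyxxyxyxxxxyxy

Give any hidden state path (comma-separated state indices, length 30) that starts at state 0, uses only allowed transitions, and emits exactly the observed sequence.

  t0 'x' -> {0,1}, take 0 (start)
  t1 'x' -> {0,1}, take 1 (0->1 ok)
  t2 'y' -> {2}, take 2 (1->2 ok)
  t3 'x' -> {0,1}, take 1 (2->1 ok)
  t4 'y' -> {2}, take 2 (1->2 ok)
  t5 'x' -> {0,1}, take 0 (2->0 ok)
  t6 'x' -> {0,1}, take 1 (0->1 ok)
  t7 'y' -> {2}, take 2 (1->2 ok)
  t8 'x' -> {0,1}, take 1 (2->1 ok)
  t9 'y' -> {2}, take 2 (1->2 ok)
  t10 'x' -> {0,1}, take 0 (2->0 ok)
  t11 'y' -> {2}, take 2 (0->2 ok)
  t12 'x' -> {0,1}, take 1 (2->1 ok)
  t13 'x' -> {0,1}, take 0 (1->0 ok)
  t14 'y' -> {2}, take 2 (0->2 ok)
  t15 'x' -> {0,1}, take 0 (2->0 ok)
  t16 'x' -> {0,1}, take 1 (0->1 ok)
  t17 'y' -> {2}, take 2 (1->2 ok)
  t18 'x' -> {0,1}, take 0 (2->0 ok)
  t19 'x' -> {0,1}, take 1 (0->1 ok)
  t20 'y' -> {2}, take 2 (1->2 ok)
  t21 'x' -> {0,1}, take 0 (2->0 ok)
  t22 'y' -> {2}, take 2 (0->2 ok)
  t23 'x' -> {0,1}, take 0 (2->0 ok)
  t24 'x' -> {0,1}, take 1 (0->1 ok)
  t25 'x' -> {0,1}, take 0 (1->0 ok)
  t26 'x' -> {0,1}, take 1 (0->1 ok)
  t27 'y' -> {2}, take 2 (1->2 ok)
  t28 'x' -> {0,1}, take 1 (2->1 ok)
  t29 'y' -> {2}, take 2 (1->2 ok)

0,1,2,1,2,0,1,2,1,2,0,2,1,0,2,0,1,2,0,1,2,0,2,0,1,0,1,2,1,2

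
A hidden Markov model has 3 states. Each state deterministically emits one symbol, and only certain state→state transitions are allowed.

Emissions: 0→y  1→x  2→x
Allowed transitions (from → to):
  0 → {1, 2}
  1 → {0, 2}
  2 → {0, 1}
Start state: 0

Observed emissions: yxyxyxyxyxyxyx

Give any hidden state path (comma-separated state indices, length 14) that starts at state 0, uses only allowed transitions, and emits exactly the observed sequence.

0,2,0,2,0,2,0,1,0,2,0,2,0,2

  0: obs=y cand={0} pick 0 [start]
  1: obs=x cand={1,2} pick 2 [0->2 ok]
  2: obs=y cand={0} pick 0 [2->0 ok]
  3: obs=x cand={1,2} pick 2 [0->2 ok]
  4: obs=y cand={0} pick 0 [2->0 ok]
  5: obs=x cand={1,2} pick 2 [0->2 ok]
  6: obs=y cand={0} pick 0 [2->0 ok]
  7: obs=x cand={1,2} pick 1 [0->1 ok]
  8: obs=y cand={0} pick 0 [1->0 ok]
  9: obs=x cand={1,2} pick 2 [0->2 ok]
  10: obs=y cand={0} pick 0 [2->0 ok]
  11: obs=x cand={1,2} pick 2 [0->2 ok]
  12: obs=y cand={0} pick 0 [2->0 ok]
  13: obs=x cand={1,2} pick 2 [0->2 ok]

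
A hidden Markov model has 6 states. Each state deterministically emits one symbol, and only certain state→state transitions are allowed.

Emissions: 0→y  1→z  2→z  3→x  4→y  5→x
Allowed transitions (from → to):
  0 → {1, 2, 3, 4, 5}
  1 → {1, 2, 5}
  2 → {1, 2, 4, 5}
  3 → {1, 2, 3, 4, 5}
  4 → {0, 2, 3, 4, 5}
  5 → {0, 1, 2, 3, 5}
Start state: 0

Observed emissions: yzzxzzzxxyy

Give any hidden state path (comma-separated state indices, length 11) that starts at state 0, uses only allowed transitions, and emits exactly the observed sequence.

0,2,1,5,2,1,1,5,5,0,4

  [0] y  {0,4}  => 0  start
  [1] z  {1,2}  => 2  0->2 ok
  [2] z  {1,2}  => 1  2->1 ok
  [3] x  {3,5}  => 5  1->5 ok
  [4] z  {1,2}  => 2  5->2 ok
  [5] z  {1,2}  => 1  2->1 ok
  [6] z  {1,2}  => 1  1->1 ok
  [7] x  {3,5}  => 5  1->5 ok
  [8] x  {3,5}  => 5  5->5 ok
  [9] y  {0,4}  => 0  5->0 ok
  [10] y  {0,4}  => 4  0->4 ok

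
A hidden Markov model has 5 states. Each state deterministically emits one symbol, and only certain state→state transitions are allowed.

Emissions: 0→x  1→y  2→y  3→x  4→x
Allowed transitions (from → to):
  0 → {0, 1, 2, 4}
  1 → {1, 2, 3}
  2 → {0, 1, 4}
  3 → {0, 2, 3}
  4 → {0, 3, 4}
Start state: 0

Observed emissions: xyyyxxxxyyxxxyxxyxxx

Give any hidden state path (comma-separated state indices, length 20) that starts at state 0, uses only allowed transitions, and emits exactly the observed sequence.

  0: obs=x cand={0,3,4} pick 0 [start]
  1: obs=y cand={1,2} pick 2 [0->2 ok]
  2: obs=y cand={1,2} pick 1 [2->1 ok]
  3: obs=y cand={1,2} pick 2 [1->2 ok]
  4: obs=x cand={0,3,4} pick 4 [2->4 ok]
  5: obs=x cand={0,3,4} pick 4 [4->4 ok]
  6: obs=x cand={0,3,4} pick 4 [4->4 ok]
  7: obs=x cand={0,3,4} pick 0 [4->0 ok]
  8: obs=y cand={1,2} pick 1 [0->1 ok]
  9: obs=y cand={1,2} pick 2 [1->2 ok]
  10: obs=x cand={0,3,4} pick 0 [2->0 ok]
  11: obs=x cand={0,3,4} pick 4 [0->4 ok]
  12: obs=x cand={0,3,4} pick 3 [4->3 ok]
  13: obs=y cand={1,2} pick 2 [3->2 ok]
  14: obs=x cand={0,3,4} pick 4 [2->4 ok]
  15: obs=x cand={0,3,4} pick 0 [4->0 ok]
  16: obs=y cand={1,2} pick 2 [0->2 ok]
  17: obs=x cand={0,3,4} pick 4 [2->4 ok]
  18: obs=x cand={0,3,4} pick 3 [4->3 ok]
  19: obs=x cand={0,3,4} pick 0 [3->0 ok]

0,2,1,2,4,4,4,0,1,2,0,4,3,2,4,0,2,4,3,0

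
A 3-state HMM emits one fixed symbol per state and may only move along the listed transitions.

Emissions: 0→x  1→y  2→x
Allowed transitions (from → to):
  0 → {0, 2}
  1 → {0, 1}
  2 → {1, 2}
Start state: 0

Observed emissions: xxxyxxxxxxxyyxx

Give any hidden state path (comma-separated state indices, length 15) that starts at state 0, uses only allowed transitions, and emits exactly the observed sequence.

  [0] x  {0,2}  => 0  start
  [1] x  {0,2}  => 0  0->0 ok
  [2] x  {0,2}  => 2  0->2 ok
  [3] y  {1}  => 1  2->1 ok
  [4] x  {0,2}  => 0  1->0 ok
  [5] x  {0,2}  => 0  0->0 ok
  [6] x  {0,2}  => 2  0->2 ok
  [7] x  {0,2}  => 2  2->2 ok
  [8] x  {0,2}  => 2  2->2 ok
  [9] x  {0,2}  => 2  2->2 ok
  [10] x  {0,2}  => 2  2->2 ok
  [11] y  {1}  => 1  2->1 ok
  [12] y  {1}  => 1  1->1 ok
  [13] x  {0,2}  => 0  1->0 ok
  [14] x  {0,2}  => 0  0->0 ok

0,0,2,1,0,0,2,2,2,2,2,1,1,0,0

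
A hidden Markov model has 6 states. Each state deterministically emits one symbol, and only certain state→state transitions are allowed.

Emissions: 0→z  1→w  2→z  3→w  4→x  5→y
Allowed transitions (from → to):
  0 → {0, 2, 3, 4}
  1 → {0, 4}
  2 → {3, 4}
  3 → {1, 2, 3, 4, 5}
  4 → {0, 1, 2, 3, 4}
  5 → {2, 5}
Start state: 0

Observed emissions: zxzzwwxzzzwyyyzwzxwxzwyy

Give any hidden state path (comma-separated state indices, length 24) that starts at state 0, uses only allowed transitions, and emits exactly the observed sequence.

0,4,0,2,3,3,4,0,0,2,3,5,5,5,2,3,2,4,1,4,2,3,5,5

  0: obs=z cand={0,2} pick 0 [start]
  1: obs=x cand={4} pick 4 [0->4 ok]
  2: obs=z cand={0,2} pick 0 [4->0 ok]
  3: obs=z cand={0,2} pick 2 [0->2 ok]
  4: obs=w cand={1,3} pick 3 [2->3 ok]
  5: obs=w cand={1,3} pick 3 [3->3 ok]
  6: obs=x cand={4} pick 4 [3->4 ok]
  7: obs=z cand={0,2} pick 0 [4->0 ok]
  8: obs=z cand={0,2} pick 0 [0->0 ok]
  9: obs=z cand={0,2} pick 2 [0->2 ok]
  10: obs=w cand={1,3} pick 3 [2->3 ok]
  11: obs=y cand={5} pick 5 [3->5 ok]
  12: obs=y cand={5} pick 5 [5->5 ok]
  13: obs=y cand={5} pick 5 [5->5 ok]
  14: obs=z cand={0,2} pick 2 [5->2 ok]
  15: obs=w cand={1,3} pick 3 [2->3 ok]
  16: obs=z cand={0,2} pick 2 [3->2 ok]
  17: obs=x cand={4} pick 4 [2->4 ok]
  18: obs=w cand={1,3} pick 1 [4->1 ok]
  19: obs=x cand={4} pick 4 [1->4 ok]
  20: obs=z cand={0,2} pick 2 [4->2 ok]
  21: obs=w cand={1,3} pick 3 [2->3 ok]
  22: obs=y cand={5} pick 5 [3->5 ok]
  23: obs=y cand={5} pick 5 [5->5 ok]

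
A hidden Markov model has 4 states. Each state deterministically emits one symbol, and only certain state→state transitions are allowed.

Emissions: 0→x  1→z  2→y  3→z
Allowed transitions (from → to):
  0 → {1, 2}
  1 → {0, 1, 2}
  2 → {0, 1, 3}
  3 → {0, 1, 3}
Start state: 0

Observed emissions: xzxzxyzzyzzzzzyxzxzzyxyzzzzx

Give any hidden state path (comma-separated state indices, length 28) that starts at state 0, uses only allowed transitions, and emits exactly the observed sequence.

0,1,0,1,0,2,1,1,2,3,3,3,3,1,2,0,1,0,1,1,2,0,2,3,3,3,1,0

  0: obs=x cand={0} pick 0 [start]
  1: obs=z cand={1,3} pick 1 [0->1 ok]
  2: obs=x cand={0} pick 0 [1->0 ok]
  3: obs=z cand={1,3} pick 1 [0->1 ok]
  4: obs=x cand={0} pick 0 [1->0 ok]
  5: obs=y cand={2} pick 2 [0->2 ok]
  6: obs=z cand={1,3} pick 1 [2->1 ok]
  7: obs=z cand={1,3} pick 1 [1->1 ok]
  8: obs=y cand={2} pick 2 [1->2 ok]
  9: obs=z cand={1,3} pick 3 [2->3 ok]
  10: obs=z cand={1,3} pick 3 [3->3 ok]
  11: obs=z cand={1,3} pick 3 [3->3 ok]
  12: obs=z cand={1,3} pick 3 [3->3 ok]
  13: obs=z cand={1,3} pick 1 [3->1 ok]
  14: obs=y cand={2} pick 2 [1->2 ok]
  15: obs=x cand={0} pick 0 [2->0 ok]
  16: obs=z cand={1,3} pick 1 [0->1 ok]
  17: obs=x cand={0} pick 0 [1->0 ok]
  18: obs=z cand={1,3} pick 1 [0->1 ok]
  19: obs=z cand={1,3} pick 1 [1->1 ok]
  20: obs=y cand={2} pick 2 [1->2 ok]
  21: obs=x cand={0} pick 0 [2->0 ok]
  22: obs=y cand={2} pick 2 [0->2 ok]
  23: obs=z cand={1,3} pick 3 [2->3 ok]
  24: obs=z cand={1,3} pick 3 [3->3 ok]
  25: obs=z cand={1,3} pick 3 [3->3 ok]
  26: obs=z cand={1,3} pick 1 [3->1 ok]
  27: obs=x cand={0} pick 0 [1->0 ok]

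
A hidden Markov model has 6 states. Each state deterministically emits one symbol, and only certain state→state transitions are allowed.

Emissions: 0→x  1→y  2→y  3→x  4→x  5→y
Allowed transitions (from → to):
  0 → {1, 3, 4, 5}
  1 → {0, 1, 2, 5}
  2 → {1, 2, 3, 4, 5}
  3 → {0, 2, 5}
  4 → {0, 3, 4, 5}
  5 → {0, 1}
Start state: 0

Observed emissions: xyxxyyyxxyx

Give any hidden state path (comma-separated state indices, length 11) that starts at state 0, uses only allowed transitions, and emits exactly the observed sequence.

  [0] x  {0,3,4}  => 0  start
  [1] y  {1,2,5}  => 5  0->5 ok
  [2] x  {0,3,4}  => 0  5->0 ok
  [3] x  {0,3,4}  => 3  0->3 ok
  [4] y  {1,2,5}  => 2  3->2 ok
  [5] y  {1,2,5}  => 1  2->1 ok
  [6] y  {1,2,5}  => 5  1->5 ok
  [7] x  {0,3,4}  => 0  5->0 ok
  [8] x  {0,3,4}  => 3  0->3 ok
  [9] y  {1,2,5}  => 2  3->2 ok
  [10] x  {0,3,4}  => 3  2->3 ok

0,5,0,3,2,1,5,0,3,2,3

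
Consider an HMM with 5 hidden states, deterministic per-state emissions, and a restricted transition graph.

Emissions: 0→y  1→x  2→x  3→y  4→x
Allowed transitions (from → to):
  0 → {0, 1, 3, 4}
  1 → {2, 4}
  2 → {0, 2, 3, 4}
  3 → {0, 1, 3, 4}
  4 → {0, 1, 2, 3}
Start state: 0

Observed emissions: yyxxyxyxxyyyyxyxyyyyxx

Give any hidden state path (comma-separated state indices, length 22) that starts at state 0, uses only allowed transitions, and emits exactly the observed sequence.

0,0,1,2,3,4,0,4,2,3,0,0,3,4,3,4,3,0,0,3,4,2

  [0] y  {0,3}  => 0  start
  [1] y  {0,3}  => 0  0->0 ok
  [2] x  {1,2,4}  => 1  0->1 ok
  [3] x  {1,2,4}  => 2  1->2 ok
  [4] y  {0,3}  => 3  2->3 ok
  [5] x  {1,2,4}  => 4  3->4 ok
  [6] y  {0,3}  => 0  4->0 ok
  [7] x  {1,2,4}  => 4  0->4 ok
  [8] x  {1,2,4}  => 2  4->2 ok
  [9] y  {0,3}  => 3  2->3 ok
  [10] y  {0,3}  => 0  3->0 ok
  [11] y  {0,3}  => 0  0->0 ok
  [12] y  {0,3}  => 3  0->3 ok
  [13] x  {1,2,4}  => 4  3->4 ok
  [14] y  {0,3}  => 3  4->3 ok
  [15] x  {1,2,4}  => 4  3->4 ok
  [16] y  {0,3}  => 3  4->3 ok
  [17] y  {0,3}  => 0  3->0 ok
  [18] y  {0,3}  => 0  0->0 ok
  [19] y  {0,3}  => 3  0->3 ok
  [20] x  {1,2,4}  => 4  3->4 ok
  [21] x  {1,2,4}  => 2  4->2 ok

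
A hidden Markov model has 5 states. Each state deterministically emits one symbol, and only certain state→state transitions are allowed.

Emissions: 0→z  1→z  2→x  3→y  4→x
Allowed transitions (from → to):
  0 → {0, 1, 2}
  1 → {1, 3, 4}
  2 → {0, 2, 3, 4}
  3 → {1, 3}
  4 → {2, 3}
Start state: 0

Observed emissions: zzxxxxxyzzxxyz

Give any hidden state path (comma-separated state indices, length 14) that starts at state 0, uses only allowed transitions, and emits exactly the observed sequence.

0,1,4,2,2,2,4,3,1,1,4,2,3,1

  pos 0: z in {0,1}, choose 0; start
  pos 1: z in {0,1}, choose 1; 0->1 ok
  pos 2: x in {2,4}, choose 4; 1->4 ok
  pos 3: x in {2,4}, choose 2; 4->2 ok
  pos 4: x in {2,4}, choose 2; 2->2 ok
  pos 5: x in {2,4}, choose 2; 2->2 ok
  pos 6: x in {2,4}, choose 4; 2->4 ok
  pos 7: y in {3}, choose 3; 4->3 ok
  pos 8: z in {0,1}, choose 1; 3->1 ok
  pos 9: z in {0,1}, choose 1; 1->1 ok
  pos 10: x in {2,4}, choose 4; 1->4 ok
  pos 11: x in {2,4}, choose 2; 4->2 ok
  pos 12: y in {3}, choose 3; 2->3 ok
  pos 13: z in {0,1}, choose 1; 3->1 ok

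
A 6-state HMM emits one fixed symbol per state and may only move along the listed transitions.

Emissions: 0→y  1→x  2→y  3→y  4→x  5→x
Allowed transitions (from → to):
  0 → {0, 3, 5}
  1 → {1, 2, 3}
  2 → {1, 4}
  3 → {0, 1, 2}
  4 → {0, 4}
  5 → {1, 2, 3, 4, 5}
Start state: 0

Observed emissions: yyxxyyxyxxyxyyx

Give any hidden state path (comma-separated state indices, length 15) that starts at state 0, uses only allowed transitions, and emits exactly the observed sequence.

  pos 0: y in {0,2,3}, choose 0; start
  pos 1: y in {0,2,3}, choose 3; 0->3 ok
  pos 2: x in {1,4,5}, choose 1; 3->1 ok
  pos 3: x in {1,4,5}, choose 1; 1->1 ok
  pos 4: y in {0,2,3}, choose 3; 1->3 ok
  pos 5: y in {0,2,3}, choose 2; 3->2 ok
  pos 6: x in {1,4,5}, choose 1; 2->1 ok
  pos 7: y in {0,2,3}, choose 2; 1->2 ok
  pos 8: x in {1,4,5}, choose 1; 2->1 ok
  pos 9: x in {1,4,5}, choose 1; 1->1 ok
  pos 10: y in {0,2,3}, choose 3; 1->3 ok
  pos 11: x in {1,4,5}, choose 1; 3->1 ok
  pos 12: y in {0,2,3}, choose 3; 1->3 ok
  pos 13: y in {0,2,3}, choose 0; 3->0 ok
  pos 14: x in {1,4,5}, choose 5; 0->5 ok

0,3,1,1,3,2,1,2,1,1,3,1,3,0,5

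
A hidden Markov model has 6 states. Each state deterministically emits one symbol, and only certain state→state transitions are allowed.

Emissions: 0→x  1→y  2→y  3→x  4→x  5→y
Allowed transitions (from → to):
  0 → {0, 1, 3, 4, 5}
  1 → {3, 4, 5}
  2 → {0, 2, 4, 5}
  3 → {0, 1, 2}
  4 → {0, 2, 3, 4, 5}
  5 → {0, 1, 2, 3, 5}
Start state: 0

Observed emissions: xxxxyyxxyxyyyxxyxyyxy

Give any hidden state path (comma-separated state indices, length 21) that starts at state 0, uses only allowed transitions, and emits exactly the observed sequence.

0,4,0,0,1,5,0,4,2,4,5,2,5,3,0,5,3,1,5,3,2

  t0 'x' -> {0,3,4}, take 0 (start)
  t1 'x' -> {0,3,4}, take 4 (0->4 ok)
  t2 'x' -> {0,3,4}, take 0 (4->0 ok)
  t3 'x' -> {0,3,4}, take 0 (0->0 ok)
  t4 'y' -> {1,2,5}, take 1 (0->1 ok)
  t5 'y' -> {1,2,5}, take 5 (1->5 ok)
  t6 'x' -> {0,3,4}, take 0 (5->0 ok)
  t7 'x' -> {0,3,4}, take 4 (0->4 ok)
  t8 'y' -> {1,2,5}, take 2 (4->2 ok)
  t9 'x' -> {0,3,4}, take 4 (2->4 ok)
  t10 'y' -> {1,2,5}, take 5 (4->5 ok)
  t11 'y' -> {1,2,5}, take 2 (5->2 ok)
  t12 'y' -> {1,2,5}, take 5 (2->5 ok)
  t13 'x' -> {0,3,4}, take 3 (5->3 ok)
  t14 'x' -> {0,3,4}, take 0 (3->0 ok)
  t15 'y' -> {1,2,5}, take 5 (0->5 ok)
  t16 'x' -> {0,3,4}, take 3 (5->3 ok)
  t17 'y' -> {1,2,5}, take 1 (3->1 ok)
  t18 'y' -> {1,2,5}, take 5 (1->5 ok)
  t19 'x' -> {0,3,4}, take 3 (5->3 ok)
  t20 'y' -> {1,2,5}, take 2 (3->2 ok)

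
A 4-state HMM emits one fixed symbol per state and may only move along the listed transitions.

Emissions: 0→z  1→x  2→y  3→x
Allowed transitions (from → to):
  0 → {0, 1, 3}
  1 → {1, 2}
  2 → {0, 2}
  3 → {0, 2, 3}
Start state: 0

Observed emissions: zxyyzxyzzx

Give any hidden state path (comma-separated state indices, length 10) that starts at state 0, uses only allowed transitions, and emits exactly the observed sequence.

  0: obs=z cand={0} pick 0 [start]
  1: obs=x cand={1,3} pick 1 [0->1 ok]
  2: obs=y cand={2} pick 2 [1->2 ok]
  3: obs=y cand={2} pick 2 [2->2 ok]
  4: obs=z cand={0} pick 0 [2->0 ok]
  5: obs=x cand={1,3} pick 3 [0->3 ok]
  6: obs=y cand={2} pick 2 [3->2 ok]
  7: obs=z cand={0} pick 0 [2->0 ok]
  8: obs=z cand={0} pick 0 [0->0 ok]
  9: obs=x cand={1,3} pick 1 [0->1 ok]

0,1,2,2,0,3,2,0,0,1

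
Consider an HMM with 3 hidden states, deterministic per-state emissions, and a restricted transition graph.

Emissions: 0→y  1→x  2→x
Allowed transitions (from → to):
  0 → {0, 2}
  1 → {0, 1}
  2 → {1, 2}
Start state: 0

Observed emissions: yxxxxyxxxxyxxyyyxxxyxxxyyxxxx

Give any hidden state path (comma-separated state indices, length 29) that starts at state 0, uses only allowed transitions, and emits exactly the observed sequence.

  t0 'y' -> {0}, take 0 (start)
  t1 'x' -> {1,2}, take 2 (0->2 ok)
  t2 'x' -> {1,2}, take 2 (2->2 ok)
  t3 'x' -> {1,2}, take 2 (2->2 ok)
  t4 'x' -> {1,2}, take 1 (2->1 ok)
  t5 'y' -> {0}, take 0 (1->0 ok)
  t6 'x' -> {1,2}, take 2 (0->2 ok)
  t7 'x' -> {1,2}, take 2 (2->2 ok)
  t8 'x' -> {1,2}, take 2 (2->2 ok)
  t9 'x' -> {1,2}, take 1 (2->1 ok)
  t10 'y' -> {0}, take 0 (1->0 ok)
  t11 'x' -> {1,2}, take 2 (0->2 ok)
  t12 'x' -> {1,2}, take 1 (2->1 ok)
  t13 'y' -> {0}, take 0 (1->0 ok)
  t14 'y' -> {0}, take 0 (0->0 ok)
  t15 'y' -> {0}, take 0 (0->0 ok)
  t16 'x' -> {1,2}, take 2 (0->2 ok)
  t17 'x' -> {1,2}, take 1 (2->1 ok)
  t18 'x' -> {1,2}, take 1 (1->1 ok)
  t19 'y' -> {0}, take 0 (1->0 ok)
  t20 'x' -> {1,2}, take 2 (0->2 ok)
  t21 'x' -> {1,2}, take 2 (2->2 ok)
  t22 'x' -> {1,2}, take 1 (2->1 ok)
  t23 'y' -> {0}, take 0 (1->0 ok)
  t24 'y' -> {0}, take 0 (0->0 ok)
  t25 'x' -> {1,2}, take 2 (0->2 ok)
  t26 'x' -> {1,2}, take 1 (2->1 ok)
  t27 'x' -> {1,2}, take 1 (1->1 ok)
  t28 'x' -> {1,2}, take 1 (1->1 ok)

0,2,2,2,1,0,2,2,2,1,0,2,1,0,0,0,2,1,1,0,2,2,1,0,0,2,1,1,1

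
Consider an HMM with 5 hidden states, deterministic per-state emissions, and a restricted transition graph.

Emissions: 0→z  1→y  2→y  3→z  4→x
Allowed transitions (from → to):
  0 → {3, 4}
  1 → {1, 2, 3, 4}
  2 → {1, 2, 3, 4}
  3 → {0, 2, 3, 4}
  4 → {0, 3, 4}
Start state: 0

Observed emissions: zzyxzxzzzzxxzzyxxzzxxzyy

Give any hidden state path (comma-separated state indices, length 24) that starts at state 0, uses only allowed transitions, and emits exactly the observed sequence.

  t0 'z' -> {0,3}, take 0 (start)
  t1 'z' -> {0,3}, take 3 (0->3 ok)
  t2 'y' -> {1,2}, take 2 (3->2 ok)
  t3 'x' -> {4}, take 4 (2->4 ok)
  t4 'z' -> {0,3}, take 3 (4->3 ok)
  t5 'x' -> {4}, take 4 (3->4 ok)
  t6 'z' -> {0,3}, take 0 (4->0 ok)
  t7 'z' -> {0,3}, take 3 (0->3 ok)
  t8 'z' -> {0,3}, take 0 (3->0 ok)
  t9 'z' -> {0,3}, take 3 (0->3 ok)
  t10 'x' -> {4}, take 4 (3->4 ok)
  t11 'x' -> {4}, take 4 (4->4 ok)
  t12 'z' -> {0,3}, take 3 (4->3 ok)
  t13 'z' -> {0,3}, take 3 (3->3 ok)
  t14 'y' -> {1,2}, take 2 (3->2 ok)
  t15 'x' -> {4}, take 4 (2->4 ok)
  t16 'x' -> {4}, take 4 (4->4 ok)
  t17 'z' -> {0,3}, take 3 (4->3 ok)
  t18 'z' -> {0,3}, take 0 (3->0 ok)
  t19 'x' -> {4}, take 4 (0->4 ok)
  t20 'x' -> {4}, take 4 (4->4 ok)
  t21 'z' -> {0,3}, take 3 (4->3 ok)
  t22 'y' -> {1,2}, take 2 (3->2 ok)
  t23 'y' -> {1,2}, take 1 (2->1 ok)

0,3,2,4,3,4,0,3,0,3,4,4,3,3,2,4,4,3,0,4,4,3,2,1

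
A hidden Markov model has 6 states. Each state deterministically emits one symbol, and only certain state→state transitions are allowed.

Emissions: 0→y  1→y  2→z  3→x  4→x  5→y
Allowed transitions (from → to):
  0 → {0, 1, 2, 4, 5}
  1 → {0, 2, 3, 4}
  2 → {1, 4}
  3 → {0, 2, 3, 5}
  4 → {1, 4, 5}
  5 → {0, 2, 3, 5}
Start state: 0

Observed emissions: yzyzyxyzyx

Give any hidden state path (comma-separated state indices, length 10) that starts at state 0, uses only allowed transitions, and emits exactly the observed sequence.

  [0] y  {0,1,5}  => 0  start
  [1] z  {2}  => 2  0->2 ok
  [2] y  {0,1,5}  => 1  2->1 ok
  [3] z  {2}  => 2  1->2 ok
  [4] y  {0,1,5}  => 1  2->1 ok
  [5] x  {3,4}  => 3  1->3 ok
  [6] y  {0,1,5}  => 5  3->5 ok
  [7] z  {2}  => 2  5->2 ok
  [8] y  {0,1,5}  => 1  2->1 ok
  [9] x  {3,4}  => 4  1->4 ok

0,2,1,2,1,3,5,2,1,4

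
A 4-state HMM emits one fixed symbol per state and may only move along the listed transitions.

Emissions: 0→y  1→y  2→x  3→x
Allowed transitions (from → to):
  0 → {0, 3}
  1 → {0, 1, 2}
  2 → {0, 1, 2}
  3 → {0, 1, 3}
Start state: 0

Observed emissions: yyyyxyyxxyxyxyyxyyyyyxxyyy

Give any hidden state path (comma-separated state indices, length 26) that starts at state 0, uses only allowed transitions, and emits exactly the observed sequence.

0,0,0,0,3,1,0,3,3,0,3,0,3,1,0,3,1,1,0,0,0,3,3,1,1,1

  t0 'y' -> {0,1}, take 0 (start)
  t1 'y' -> {0,1}, take 0 (0->0 ok)
  t2 'y' -> {0,1}, take 0 (0->0 ok)
  t3 'y' -> {0,1}, take 0 (0->0 ok)
  t4 'x' -> {2,3}, take 3 (0->3 ok)
  t5 'y' -> {0,1}, take 1 (3->1 ok)
  t6 'y' -> {0,1}, take 0 (1->0 ok)
  t7 'x' -> {2,3}, take 3 (0->3 ok)
  t8 'x' -> {2,3}, take 3 (3->3 ok)
  t9 'y' -> {0,1}, take 0 (3->0 ok)
  t10 'x' -> {2,3}, take 3 (0->3 ok)
  t11 'y' -> {0,1}, take 0 (3->0 ok)
  t12 'x' -> {2,3}, take 3 (0->3 ok)
  t13 'y' -> {0,1}, take 1 (3->1 ok)
  t14 'y' -> {0,1}, take 0 (1->0 ok)
  t15 'x' -> {2,3}, take 3 (0->3 ok)
  t16 'y' -> {0,1}, take 1 (3->1 ok)
  t17 'y' -> {0,1}, take 1 (1->1 ok)
  t18 'y' -> {0,1}, take 0 (1->0 ok)
  t19 'y' -> {0,1}, take 0 (0->0 ok)
  t20 'y' -> {0,1}, take 0 (0->0 ok)
  t21 'x' -> {2,3}, take 3 (0->3 ok)
  t22 'x' -> {2,3}, take 3 (3->3 ok)
  t23 'y' -> {0,1}, take 1 (3->1 ok)
  t24 'y' -> {0,1}, take 1 (1->1 ok)
  t25 'y' -> {0,1}, take 1 (1->1 ok)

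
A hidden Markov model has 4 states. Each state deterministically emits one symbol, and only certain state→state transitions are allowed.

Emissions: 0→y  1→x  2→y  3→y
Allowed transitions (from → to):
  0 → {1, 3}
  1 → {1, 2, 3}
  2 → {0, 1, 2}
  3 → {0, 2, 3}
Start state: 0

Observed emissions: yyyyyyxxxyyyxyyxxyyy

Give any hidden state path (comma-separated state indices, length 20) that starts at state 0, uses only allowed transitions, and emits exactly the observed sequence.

0,3,3,2,2,0,1,1,1,3,3,2,1,3,0,1,1,3,2,0

  0: obs=y cand={0,2,3} pick 0 [start]
  1: obs=y cand={0,2,3} pick 3 [0->3 ok]
  2: obs=y cand={0,2,3} pick 3 [3->3 ok]
  3: obs=y cand={0,2,3} pick 2 [3->2 ok]
  4: obs=y cand={0,2,3} pick 2 [2->2 ok]
  5: obs=y cand={0,2,3} pick 0 [2->0 ok]
  6: obs=x cand={1} pick 1 [0->1 ok]
  7: obs=x cand={1} pick 1 [1->1 ok]
  8: obs=x cand={1} pick 1 [1->1 ok]
  9: obs=y cand={0,2,3} pick 3 [1->3 ok]
  10: obs=y cand={0,2,3} pick 3 [3->3 ok]
  11: obs=y cand={0,2,3} pick 2 [3->2 ok]
  12: obs=x cand={1} pick 1 [2->1 ok]
  13: obs=y cand={0,2,3} pick 3 [1->3 ok]
  14: obs=y cand={0,2,3} pick 0 [3->0 ok]
  15: obs=x cand={1} pick 1 [0->1 ok]
  16: obs=x cand={1} pick 1 [1->1 ok]
  17: obs=y cand={0,2,3} pick 3 [1->3 ok]
  18: obs=y cand={0,2,3} pick 2 [3->2 ok]
  19: obs=y cand={0,2,3} pick 0 [2->0 ok]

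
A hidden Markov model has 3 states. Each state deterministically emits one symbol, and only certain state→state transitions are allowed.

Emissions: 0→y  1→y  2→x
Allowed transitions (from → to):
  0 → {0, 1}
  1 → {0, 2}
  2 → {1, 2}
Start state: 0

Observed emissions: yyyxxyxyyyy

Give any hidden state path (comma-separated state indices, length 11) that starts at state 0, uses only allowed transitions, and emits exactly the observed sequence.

  t0 'y' -> {0,1}, take 0 (start)
  t1 'y' -> {0,1}, take 0 (0->0 ok)
  t2 'y' -> {0,1}, take 1 (0->1 ok)
  t3 'x' -> {2}, take 2 (1->2 ok)
  t4 'x' -> {2}, take 2 (2->2 ok)
  t5 'y' -> {0,1}, take 1 (2->1 ok)
  t6 'x' -> {2}, take 2 (1->2 ok)
  t7 'y' -> {0,1}, take 1 (2->1 ok)
  t8 'y' -> {0,1}, take 0 (1->0 ok)
  t9 'y' -> {0,1}, take 1 (0->1 ok)
  t10 'y' -> {0,1}, take 0 (1->0 ok)

0,0,1,2,2,1,2,1,0,1,0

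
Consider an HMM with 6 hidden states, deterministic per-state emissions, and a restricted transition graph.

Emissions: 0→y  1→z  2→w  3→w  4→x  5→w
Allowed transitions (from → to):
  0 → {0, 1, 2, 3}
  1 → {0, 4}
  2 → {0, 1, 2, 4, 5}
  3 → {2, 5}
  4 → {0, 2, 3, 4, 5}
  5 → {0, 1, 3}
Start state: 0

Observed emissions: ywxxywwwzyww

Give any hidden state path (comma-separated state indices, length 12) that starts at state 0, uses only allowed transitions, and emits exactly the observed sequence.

0,2,4,4,0,3,2,5,1,0,3,5

  t0 'y' -> {0}, take 0 (start)
  t1 'w' -> {2,3,5}, take 2 (0->2 ok)
  t2 'x' -> {4}, take 4 (2->4 ok)
  t3 'x' -> {4}, take 4 (4->4 ok)
  t4 'y' -> {0}, take 0 (4->0 ok)
  t5 'w' -> {2,3,5}, take 3 (0->3 ok)
  t6 'w' -> {2,3,5}, take 2 (3->2 ok)
  t7 'w' -> {2,3,5}, take 5 (2->5 ok)
  t8 'z' -> {1}, take 1 (5->1 ok)
  t9 'y' -> {0}, take 0 (1->0 ok)
  t10 'w' -> {2,3,5}, take 3 (0->3 ok)
  t11 'w' -> {2,3,5}, take 5 (3->5 ok)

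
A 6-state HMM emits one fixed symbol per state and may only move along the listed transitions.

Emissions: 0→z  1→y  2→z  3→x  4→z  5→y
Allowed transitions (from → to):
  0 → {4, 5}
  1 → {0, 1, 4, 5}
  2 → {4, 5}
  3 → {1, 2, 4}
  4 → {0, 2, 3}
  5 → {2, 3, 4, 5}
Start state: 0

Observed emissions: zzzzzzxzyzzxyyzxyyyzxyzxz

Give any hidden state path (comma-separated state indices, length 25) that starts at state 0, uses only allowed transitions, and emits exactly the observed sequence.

  pos 0: z in {0,2,4}, choose 0; start
  pos 1: z in {0,2,4}, choose 4; 0->4 ok
  pos 2: z in {0,2,4}, choose 2; 4->2 ok
  pos 3: z in {0,2,4}, choose 4; 2->4 ok
  pos 4: z in {0,2,4}, choose 2; 4->2 ok
  pos 5: z in {0,2,4}, choose 4; 2->4 ok
  pos 6: x in {3}, choose 3; 4->3 ok
  pos 7: z in {0,2,4}, choose 2; 3->2 ok
  pos 8: y in {1,5}, choose 5; 2->5 ok
  pos 9: z in {0,2,4}, choose 2; 5->2 ok
  pos 10: z in {0,2,4}, choose 4; 2->4 ok
  pos 11: x in {3}, choose 3; 4->3 ok
  pos 12: y in {1,5}, choose 1; 3->1 ok
  pos 13: y in {1,5}, choose 1; 1->1 ok
  pos 14: z in {0,2,4}, choose 4; 1->4 ok
  pos 15: x in {3}, choose 3; 4->3 ok
  pos 16: y in {1,5}, choose 1; 3->1 ok
  pos 17: y in {1,5}, choose 1; 1->1 ok
  pos 18: y in {1,5}, choose 1; 1->1 ok
  pos 19: z in {0,2,4}, choose 4; 1->4 ok
  pos 20: x in {3}, choose 3; 4->3 ok
  pos 21: y in {1,5}, choose 1; 3->1 ok
  pos 22: z in {0,2,4}, choose 4; 1->4 ok
  pos 23: x in {3}, choose 3; 4->3 ok
  pos 24: z in {0,2,4}, choose 4; 3->4 ok

0,4,2,4,2,4,3,2,5,2,4,3,1,1,4,3,1,1,1,4,3,1,4,3,4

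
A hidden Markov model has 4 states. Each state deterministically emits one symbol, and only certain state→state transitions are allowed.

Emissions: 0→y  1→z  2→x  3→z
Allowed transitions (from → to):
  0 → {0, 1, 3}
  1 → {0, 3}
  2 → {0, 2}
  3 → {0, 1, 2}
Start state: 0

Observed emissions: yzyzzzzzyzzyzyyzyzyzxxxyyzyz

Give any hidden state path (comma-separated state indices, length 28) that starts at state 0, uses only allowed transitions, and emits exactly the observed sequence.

0,1,0,3,1,3,1,3,0,1,3,0,3,0,0,3,0,1,0,3,2,2,2,0,0,1,0,3

  t0 'y' -> {0}, take 0 (start)
  t1 'z' -> {1,3}, take 1 (0->1 ok)
  t2 'y' -> {0}, take 0 (1->0 ok)
  t3 'z' -> {1,3}, take 3 (0->3 ok)
  t4 'z' -> {1,3}, take 1 (3->1 ok)
  t5 'z' -> {1,3}, take 3 (1->3 ok)
  t6 'z' -> {1,3}, take 1 (3->1 ok)
  t7 'z' -> {1,3}, take 3 (1->3 ok)
  t8 'y' -> {0}, take 0 (3->0 ok)
  t9 'z' -> {1,3}, take 1 (0->1 ok)
  t10 'z' -> {1,3}, take 3 (1->3 ok)
  t11 'y' -> {0}, take 0 (3->0 ok)
  t12 'z' -> {1,3}, take 3 (0->3 ok)
  t13 'y' -> {0}, take 0 (3->0 ok)
  t14 'y' -> {0}, take 0 (0->0 ok)
  t15 'z' -> {1,3}, take 3 (0->3 ok)
  t16 'y' -> {0}, take 0 (3->0 ok)
  t17 'z' -> {1,3}, take 1 (0->1 ok)
  t18 'y' -> {0}, take 0 (1->0 ok)
  t19 'z' -> {1,3}, take 3 (0->3 ok)
  t20 'x' -> {2}, take 2 (3->2 ok)
  t21 'x' -> {2}, take 2 (2->2 ok)
  t22 'x' -> {2}, take 2 (2->2 ok)
  t23 'y' -> {0}, take 0 (2->0 ok)
  t24 'y' -> {0}, take 0 (0->0 ok)
  t25 'z' -> {1,3}, take 1 (0->1 ok)
  t26 'y' -> {0}, take 0 (1->0 ok)
  t27 'z' -> {1,3}, take 3 (0->3 ok)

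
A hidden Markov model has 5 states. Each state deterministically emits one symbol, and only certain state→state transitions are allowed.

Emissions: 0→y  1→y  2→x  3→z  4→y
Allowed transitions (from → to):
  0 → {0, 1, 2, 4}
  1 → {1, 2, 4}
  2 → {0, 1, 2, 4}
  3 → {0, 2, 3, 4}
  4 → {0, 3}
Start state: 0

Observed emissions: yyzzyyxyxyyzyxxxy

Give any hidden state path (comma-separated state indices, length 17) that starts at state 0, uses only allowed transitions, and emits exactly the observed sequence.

  t0 'y' -> {0,1,4}, take 0 (start)
  t1 'y' -> {0,1,4}, take 4 (0->4 ok)
  t2 'z' -> {3}, take 3 (4->3 ok)
  t3 'z' -> {3}, take 3 (3->3 ok)
  t4 'y' -> {0,1,4}, take 4 (3->4 ok)
  t5 'y' -> {0,1,4}, take 0 (4->0 ok)
  t6 'x' -> {2}, take 2 (0->2 ok)
  t7 'y' -> {0,1,4}, take 1 (2->1 ok)
  t8 'x' -> {2}, take 2 (1->2 ok)
  t9 'y' -> {0,1,4}, take 0 (2->0 ok)
  t10 'y' -> {0,1,4}, take 4 (0->4 ok)
  t11 'z' -> {3}, take 3 (4->3 ok)
  t12 'y' -> {0,1,4}, take 0 (3->0 ok)
  t13 'x' -> {2}, take 2 (0->2 ok)
  t14 'x' -> {2}, take 2 (2->2 ok)
  t15 'x' -> {2}, take 2 (2->2 ok)
  t16 'y' -> {0,1,4}, take 1 (2->1 ok)

0,4,3,3,4,0,2,1,2,0,4,3,0,2,2,2,1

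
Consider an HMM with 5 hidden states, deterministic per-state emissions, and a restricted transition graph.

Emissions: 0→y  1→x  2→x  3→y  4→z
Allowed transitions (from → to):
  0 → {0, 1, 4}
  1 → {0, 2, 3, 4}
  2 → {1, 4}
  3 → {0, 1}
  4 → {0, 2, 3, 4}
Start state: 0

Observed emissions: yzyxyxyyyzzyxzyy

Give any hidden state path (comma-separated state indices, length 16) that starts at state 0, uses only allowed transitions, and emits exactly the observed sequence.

0,4,0,1,3,1,0,0,0,4,4,3,1,4,3,0

  [0] y  {0,3}  => 0  start
  [1] z  {4}  => 4  0->4 ok
  [2] y  {0,3}  => 0  4->0 ok
  [3] x  {1,2}  => 1  0->1 ok
  [4] y  {0,3}  => 3  1->3 ok
  [5] x  {1,2}  => 1  3->1 ok
  [6] y  {0,3}  => 0  1->0 ok
  [7] y  {0,3}  => 0  0->0 ok
  [8] y  {0,3}  => 0  0->0 ok
  [9] z  {4}  => 4  0->4 ok
  [10] z  {4}  => 4  4->4 ok
  [11] y  {0,3}  => 3  4->3 ok
  [12] x  {1,2}  => 1  3->1 ok
  [13] z  {4}  => 4  1->4 ok
  [14] y  {0,3}  => 3  4->3 ok
  [15] y  {0,3}  => 0  3->0 ok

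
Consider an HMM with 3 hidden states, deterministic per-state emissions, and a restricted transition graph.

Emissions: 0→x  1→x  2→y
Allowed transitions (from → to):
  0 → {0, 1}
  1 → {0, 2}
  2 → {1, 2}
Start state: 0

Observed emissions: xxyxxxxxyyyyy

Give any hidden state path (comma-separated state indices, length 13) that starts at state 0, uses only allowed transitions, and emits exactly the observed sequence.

0,1,2,1,0,0,0,1,2,2,2,2,2

  [0] x  {0,1}  => 0  start
  [1] x  {0,1}  => 1  0->1 ok
  [2] y  {2}  => 2  1->2 ok
  [3] x  {0,1}  => 1  2->1 ok
  [4] x  {0,1}  => 0  1->0 ok
  [5] x  {0,1}  => 0  0->0 ok
  [6] x  {0,1}  => 0  0->0 ok
  [7] x  {0,1}  => 1  0->1 ok
  [8] y  {2}  => 2  1->2 ok
  [9] y  {2}  => 2  2->2 ok
  [10] y  {2}  => 2  2->2 ok
  [11] y  {2}  => 2  2->2 ok
  [12] y  {2}  => 2  2->2 ok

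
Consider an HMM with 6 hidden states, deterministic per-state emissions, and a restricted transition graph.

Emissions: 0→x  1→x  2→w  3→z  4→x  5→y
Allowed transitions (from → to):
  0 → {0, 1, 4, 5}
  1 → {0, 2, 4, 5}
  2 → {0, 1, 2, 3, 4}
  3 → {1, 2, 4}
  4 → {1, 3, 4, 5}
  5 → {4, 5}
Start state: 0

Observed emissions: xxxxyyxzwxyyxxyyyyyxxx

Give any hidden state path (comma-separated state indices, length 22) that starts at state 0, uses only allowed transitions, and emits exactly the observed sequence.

  0: obs=x cand={0,1,4} pick 0 [start]
  1: obs=x cand={0,1,4} pick 0 [0->0 ok]
  2: obs=x cand={0,1,4} pick 1 [0->1 ok]
  3: obs=x cand={0,1,4} pick 0 [1->0 ok]
  4: obs=y cand={5} pick 5 [0->5 ok]
  5: obs=y cand={5} pick 5 [5->5 ok]
  6: obs=x cand={0,1,4} pick 4 [5->4 ok]
  7: obs=z cand={3} pick 3 [4->3 ok]
  8: obs=w cand={2} pick 2 [3->2 ok]
  9: obs=x cand={0,1,4} pick 0 [2->0 ok]
  10: obs=y cand={5} pick 5 [0->5 ok]
  11: obs=y cand={5} pick 5 [5->5 ok]
  12: obs=x cand={0,1,4} pick 4 [5->4 ok]
  13: obs=x cand={0,1,4} pick 1 [4->1 ok]
  14: obs=y cand={5} pick 5 [1->5 ok]
  15: obs=y cand={5} pick 5 [5->5 ok]
  16: obs=y cand={5} pick 5 [5->5 ok]
  17: obs=y cand={5} pick 5 [5->5 ok]
  18: obs=y cand={5} pick 5 [5->5 ok]
  19: obs=x cand={0,1,4} pick 4 [5->4 ok]
  20: obs=x cand={0,1,4} pick 4 [4->4 ok]
  21: obs=x cand={0,1,4} pick 4 [4->4 ok]

0,0,1,0,5,5,4,3,2,0,5,5,4,1,5,5,5,5,5,4,4,4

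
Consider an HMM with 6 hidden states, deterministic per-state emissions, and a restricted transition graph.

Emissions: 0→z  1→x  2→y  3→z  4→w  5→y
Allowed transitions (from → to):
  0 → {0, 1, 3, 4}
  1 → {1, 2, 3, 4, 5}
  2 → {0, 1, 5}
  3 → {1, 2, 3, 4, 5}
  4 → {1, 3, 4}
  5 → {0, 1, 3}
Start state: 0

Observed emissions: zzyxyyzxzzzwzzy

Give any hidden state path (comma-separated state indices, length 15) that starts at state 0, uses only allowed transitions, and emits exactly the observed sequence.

  pos 0: z in {0,3}, choose 0; start
  pos 1: z in {0,3}, choose 3; 0->3 ok
  pos 2: y in {2,5}, choose 5; 3->5 ok
  pos 3: x in {1}, choose 1; 5->1 ok
  pos 4: y in {2,5}, choose 2; 1->2 ok
  pos 5: y in {2,5}, choose 5; 2->5 ok
  pos 6: z in {0,3}, choose 3; 5->3 ok
  pos 7: x in {1}, choose 1; 3->1 ok
  pos 8: z in {0,3}, choose 3; 1->3 ok
  pos 9: z in {0,3}, choose 3; 3->3 ok
  pos 10: z in {0,3}, choose 3; 3->3 ok
  pos 11: w in {4}, choose 4; 3->4 ok
  pos 12: z in {0,3}, choose 3; 4->3 ok
  pos 13: z in {0,3}, choose 3; 3->3 ok
  pos 14: y in {2,5}, choose 2; 3->2 ok

0,3,5,1,2,5,3,1,3,3,3,4,3,3,2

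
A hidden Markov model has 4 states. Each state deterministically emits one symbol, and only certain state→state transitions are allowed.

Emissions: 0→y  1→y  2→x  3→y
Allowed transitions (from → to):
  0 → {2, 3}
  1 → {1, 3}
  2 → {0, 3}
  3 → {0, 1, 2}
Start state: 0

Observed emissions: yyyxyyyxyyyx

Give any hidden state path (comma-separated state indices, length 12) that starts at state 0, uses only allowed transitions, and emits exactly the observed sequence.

0,3,0,2,0,3,0,2,0,3,0,2

  [0] y  {0,1,3}  => 0  start
  [1] y  {0,1,3}  => 3  0->3 ok
  [2] y  {0,1,3}  => 0  3->0 ok
  [3] x  {2}  => 2  0->2 ok
  [4] y  {0,1,3}  => 0  2->0 ok
  [5] y  {0,1,3}  => 3  0->3 ok
  [6] y  {0,1,3}  => 0  3->0 ok
  [7] x  {2}  => 2  0->2 ok
  [8] y  {0,1,3}  => 0  2->0 ok
  [9] y  {0,1,3}  => 3  0->3 ok
  [10] y  {0,1,3}  => 0  3->0 ok
  [11] x  {2}  => 2  0->2 ok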